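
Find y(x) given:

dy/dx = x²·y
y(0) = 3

General solution: y = Ce^(x³/3)
Applying IC y(0) = 3:
Particular solution: y = 3e^(x³/3)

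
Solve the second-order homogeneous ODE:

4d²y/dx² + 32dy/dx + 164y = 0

Characteristic equation: 4r² + 32r + 164 = 0
Divide by 4: r² + 8r + 41 = 0
Roots: r = -4 ± 5i (complex conjugates)
General solution: y = e^(-4x)(C₁cos(5x) + C₂sin(5x))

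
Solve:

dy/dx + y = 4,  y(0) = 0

General solution: y = 4 + Ce^(-x)
Applying y(0) = 0: C = 0 - 4 = -4
Particular solution: y = 4 - 4e^(-x)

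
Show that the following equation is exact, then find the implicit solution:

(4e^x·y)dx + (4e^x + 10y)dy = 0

Verify exactness: ∂M/∂y = ∂N/∂x ✓
Find F(x,y) such that ∂F/∂x = M, ∂F/∂y = N
Solution: 4e^x·y + 5y² = C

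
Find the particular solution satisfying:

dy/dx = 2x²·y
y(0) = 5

General solution: y = Ce^(2x³/3)
Applying IC y(0) = 5:
Particular solution: y = 5e^(2x³/3)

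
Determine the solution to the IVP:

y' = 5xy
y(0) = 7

General solution: y = Ce^(5x²/2)
Applying IC y(0) = 7:
Particular solution: y = 7e^(5x²/2)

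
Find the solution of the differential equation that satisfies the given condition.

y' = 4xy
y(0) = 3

General solution: y = Ce^(2x²)
Applying IC y(0) = 3:
Particular solution: y = 3e^(2x²)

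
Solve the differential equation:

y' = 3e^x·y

Separating variables and integrating:
ln|y| = 3e^x + C

General solution: y = Ce^(3e^x)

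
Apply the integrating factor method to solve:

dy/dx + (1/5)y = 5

Using integrating factor method:

General solution: y = 25 + Ce^(-x/5)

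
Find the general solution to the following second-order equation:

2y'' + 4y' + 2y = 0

Characteristic equation: 2r² + 4r + 2 = 0
Divide by 2: r² + 2r + 1 = 0
Factored: (r + 1)² = 0
Repeated root: r = -1
General solution: y = (C₁ + C₂x)e^(-x)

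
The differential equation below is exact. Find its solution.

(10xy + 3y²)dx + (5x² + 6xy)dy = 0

Verify exactness: ∂M/∂y = ∂N/∂x ✓
Find F(x,y) such that ∂F/∂x = M, ∂F/∂y = N
Solution: 5x²y + 3xy² = C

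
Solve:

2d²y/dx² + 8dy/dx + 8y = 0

Characteristic equation: 2r² + 8r + 8 = 0
Divide by 2: r² + 4r + 4 = 0
Factored: (r + 2)² = 0
Repeated root: r = -2
General solution: y = (C₁ + C₂x)e^(-2x)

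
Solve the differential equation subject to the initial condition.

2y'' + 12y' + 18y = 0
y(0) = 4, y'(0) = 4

General solution: y = (C₁ + C₂x)e^(-3x)
Repeated root r = -3
Applying ICs: C₁ = 4, C₂ = 16
Particular solution: y = (4 + 16x)e^(-3x)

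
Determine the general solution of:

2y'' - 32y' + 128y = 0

Characteristic equation: 2r² - 32r + 128 = 0
Divide by 2: r² - 16r + 64 = 0
Factored: (r - 8)² = 0
Repeated root: r = 8
General solution: y = (C₁ + C₂x)e^(8x)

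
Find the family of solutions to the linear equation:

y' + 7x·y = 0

Using integrating factor method:

General solution: y = Ce^(-7x^2/2)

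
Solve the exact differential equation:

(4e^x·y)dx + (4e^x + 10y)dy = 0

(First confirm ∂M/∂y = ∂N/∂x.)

Verify exactness: ∂M/∂y = ∂N/∂x ✓
Find F(x,y) such that ∂F/∂x = M, ∂F/∂y = N
Solution: 4e^x·y + 5y² = C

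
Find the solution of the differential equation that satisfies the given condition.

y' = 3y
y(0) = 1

General solution: y = Ce^(3x)
Applying IC y(0) = 1:
Particular solution: y = e^(3x)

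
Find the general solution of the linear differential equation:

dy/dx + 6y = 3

Using integrating factor method:

General solution: y = 1/2 + Ce^(-6x)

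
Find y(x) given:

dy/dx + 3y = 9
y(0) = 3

General solution: y = 3 + Ce^(-3x)
Applying y(0) = 3: C = 3 - 3 = 0
Particular solution: y = 3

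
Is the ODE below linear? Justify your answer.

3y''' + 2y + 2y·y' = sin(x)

No. Nonlinear (product y·y')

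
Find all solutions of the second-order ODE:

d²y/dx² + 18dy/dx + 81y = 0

Characteristic equation: r² + 18r + 81 = 0
Factored: (r + 9)² = 0
Repeated root: r = -9
General solution: y = (C₁ + C₂x)e^(-9x)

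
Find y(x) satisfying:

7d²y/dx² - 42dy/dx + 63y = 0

Characteristic equation: 7r² - 42r + 63 = 0
Divide by 7: r² - 6r + 9 = 0
Factored: (r - 3)² = 0
Repeated root: r = 3
General solution: y = (C₁ + C₂x)e^(3x)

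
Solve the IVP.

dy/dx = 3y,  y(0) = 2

General solution: y = Ce^(3x)
Applying IC y(0) = 2:
Particular solution: y = 2e^(3x)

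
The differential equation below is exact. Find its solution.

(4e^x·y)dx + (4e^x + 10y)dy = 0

Verify exactness: ∂M/∂y = ∂N/∂x ✓
Find F(x,y) such that ∂F/∂x = M, ∂F/∂y = N
Solution: 4e^x·y + 5y² = C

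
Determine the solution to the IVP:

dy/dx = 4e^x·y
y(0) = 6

General solution: y = Ce^(4e^x)
Applying IC y(0) = 6:
Particular solution: y = 6e^(4(e^x - 1))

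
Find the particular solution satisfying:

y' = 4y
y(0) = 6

General solution: y = Ce^(4x)
Applying IC y(0) = 6:
Particular solution: y = 6e^(4x)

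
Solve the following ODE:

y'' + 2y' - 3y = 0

Characteristic equation: r² + 2r - 3 = 0
Roots: r = 1, -3 (distinct real)
General solution: y = C₁e^x + C₂e^(-3x)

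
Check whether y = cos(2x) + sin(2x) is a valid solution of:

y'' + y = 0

Verification:
y'' = -4cos(2x) - 4sin(2x)
y'' + y ≠ 0 (frequency mismatch: got 4 instead of 1)

No, it is not a solution.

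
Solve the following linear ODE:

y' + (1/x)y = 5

Using integrating factor method:

General solution: y = (5/2)x + C/x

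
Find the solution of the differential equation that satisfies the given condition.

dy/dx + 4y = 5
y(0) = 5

General solution: y = 5/4 + Ce^(-4x)
Applying y(0) = 5: C = 5 - 5/4 = 15/4
Particular solution: y = 5/4 + (15/4)e^(-4x)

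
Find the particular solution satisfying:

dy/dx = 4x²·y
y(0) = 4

General solution: y = Ce^(4x³/3)
Applying IC y(0) = 4:
Particular solution: y = 4e^(4x³/3)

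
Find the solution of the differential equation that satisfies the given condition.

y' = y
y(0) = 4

General solution: y = Ce^x
Applying IC y(0) = 4:
Particular solution: y = 4e^x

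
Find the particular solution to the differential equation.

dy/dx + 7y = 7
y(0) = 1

General solution: y = 1 + Ce^(-7x)
Applying y(0) = 1: C = 1 - 1 = 0
Particular solution: y = 1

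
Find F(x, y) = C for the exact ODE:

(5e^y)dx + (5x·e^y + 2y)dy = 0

Verify exactness: ∂M/∂y = ∂N/∂x ✓
Find F(x,y) such that ∂F/∂x = M, ∂F/∂y = N
Solution: 5x·e^y + y² = C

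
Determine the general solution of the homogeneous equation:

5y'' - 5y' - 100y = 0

Characteristic equation: 5r² - 5r - 100 = 0
Divide by 5: r² - r - 20 = 0
Roots: r = 5, -4 (distinct real)
General solution: y = C₁e^(5x) + C₂e^(-4x)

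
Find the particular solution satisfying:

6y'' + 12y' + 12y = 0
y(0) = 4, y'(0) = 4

General solution: y = e^(-x)(C₁cos(x) + C₂sin(x))
Complex roots r = -1 ± i
Applying ICs: C₁ = 4, C₂ = 8
Particular solution: y = e^(-x)(4cos(x) + 8sin(x))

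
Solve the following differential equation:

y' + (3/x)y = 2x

Using integrating factor method:

General solution: y = (2/5)x^2 + Cx^(-3)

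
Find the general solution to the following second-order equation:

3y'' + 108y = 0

Characteristic equation: 3r² + 108 = 0
Divide by 3: r² + 36 = 0
Roots: r = ±6i (complex conjugates)
General solution: y = C₁cos(6x) + C₂sin(6x)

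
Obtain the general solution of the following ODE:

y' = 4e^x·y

Separating variables and integrating:
ln|y| = 4e^x + C

General solution: y = Ce^(4e^x)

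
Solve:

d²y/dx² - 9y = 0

Characteristic equation: r² - 9 = 0
Roots: r = 3, -3 (distinct real)
General solution: y = C₁e^(3x) + C₂e^(-3x)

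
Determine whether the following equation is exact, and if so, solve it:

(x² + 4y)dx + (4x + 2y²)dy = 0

Verify exactness: ∂M/∂y = ∂N/∂x ✓
Find F(x,y) such that ∂F/∂x = M, ∂F/∂y = N
Solution: x³/3 + 4xy + 2y³/3 = C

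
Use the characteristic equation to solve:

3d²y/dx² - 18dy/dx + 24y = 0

Characteristic equation: 3r² - 18r + 24 = 0
Divide by 3: r² - 6r + 8 = 0
Roots: r = 4, 2 (distinct real)
General solution: y = C₁e^(4x) + C₂e^(2x)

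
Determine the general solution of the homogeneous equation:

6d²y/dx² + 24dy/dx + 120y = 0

Characteristic equation: 6r² + 24r + 120 = 0
Divide by 6: r² + 4r + 20 = 0
Roots: r = -2 ± 4i (complex conjugates)
General solution: y = e^(-2x)(C₁cos(4x) + C₂sin(4x))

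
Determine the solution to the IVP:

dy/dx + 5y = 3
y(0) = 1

General solution: y = 3/5 + Ce^(-5x)
Applying y(0) = 1: C = 1 - 3/5 = 2/5
Particular solution: y = 3/5 + (2/5)e^(-5x)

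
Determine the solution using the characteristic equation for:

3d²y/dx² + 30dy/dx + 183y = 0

Characteristic equation: 3r² + 30r + 183 = 0
Divide by 3: r² + 10r + 61 = 0
Roots: r = -5 ± 6i (complex conjugates)
General solution: y = e^(-5x)(C₁cos(6x) + C₂sin(6x))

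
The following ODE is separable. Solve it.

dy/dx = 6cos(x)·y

Separating variables and integrating:
ln|y| = 6sin(x) + C

General solution: y = Ce^(6sin(x))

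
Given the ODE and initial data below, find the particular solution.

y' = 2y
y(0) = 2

General solution: y = Ce^(2x)
Applying IC y(0) = 2:
Particular solution: y = 2e^(2x)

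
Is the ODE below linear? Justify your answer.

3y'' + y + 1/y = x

No. Nonlinear (1/y term)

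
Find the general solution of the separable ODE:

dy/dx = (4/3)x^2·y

Separating variables and integrating:
ln|y| = 4x^3/9 + C

General solution: y = Ce^(4x^3/9)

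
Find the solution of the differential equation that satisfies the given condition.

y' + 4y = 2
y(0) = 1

General solution: y = 1/2 + Ce^(-4x)
Applying y(0) = 1: C = 1 - 1/2 = 1/2
Particular solution: y = 1/2 + (1/2)e^(-4x)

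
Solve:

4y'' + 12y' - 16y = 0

Characteristic equation: 4r² + 12r - 16 = 0
Divide by 4: r² + 3r - 4 = 0
Roots: r = 1, -4 (distinct real)
General solution: y = C₁e^x + C₂e^(-4x)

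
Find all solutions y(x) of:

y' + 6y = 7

Using integrating factor method:

General solution: y = 7/6 + Ce^(-6x)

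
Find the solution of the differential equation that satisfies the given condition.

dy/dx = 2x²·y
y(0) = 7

General solution: y = Ce^(2x³/3)
Applying IC y(0) = 7:
Particular solution: y = 7e^(2x³/3)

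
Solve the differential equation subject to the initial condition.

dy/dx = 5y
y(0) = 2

General solution: y = Ce^(5x)
Applying IC y(0) = 2:
Particular solution: y = 2e^(5x)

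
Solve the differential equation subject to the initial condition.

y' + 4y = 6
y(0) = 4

General solution: y = 3/2 + Ce^(-4x)
Applying y(0) = 4: C = 4 - 3/2 = 5/2
Particular solution: y = 3/2 + (5/2)e^(-4x)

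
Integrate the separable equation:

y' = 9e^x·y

Separating variables and integrating:
ln|y| = 9e^x + C

General solution: y = Ce^(9e^x)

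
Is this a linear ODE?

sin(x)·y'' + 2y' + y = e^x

Yes. Linear (y and its derivatives appear to the first power only, no products of y terms)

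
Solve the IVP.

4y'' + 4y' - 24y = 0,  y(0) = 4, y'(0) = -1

General solution: y = C₁e^(2x) + C₂e^(-3x)
Applying ICs: C₁ = 11/5, C₂ = 9/5
Particular solution: y = (11/5)e^(2x) + (9/5)e^(-3x)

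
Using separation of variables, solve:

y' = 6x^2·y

Separating variables and integrating:
ln|y| = 2x^3 + C

General solution: y = Ce^(2x^3)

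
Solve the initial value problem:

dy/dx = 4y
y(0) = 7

General solution: y = Ce^(4x)
Applying IC y(0) = 7:
Particular solution: y = 7e^(4x)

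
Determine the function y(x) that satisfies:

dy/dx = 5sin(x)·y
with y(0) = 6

General solution: y = Ce^(-5cos(x))
Applying IC y(0) = 6:
Particular solution: y = 6e^(5(1-cos(x)))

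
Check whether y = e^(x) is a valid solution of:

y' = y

Verification:
y = e^(x)
y' = e^(x)
y = e^(x)
y' = y ✓

Yes, it is a solution.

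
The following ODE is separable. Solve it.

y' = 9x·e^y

Separating variables and integrating:
-e^(-y) = 9x²/2 + C

General solution: y = -ln(C - 9x²/2)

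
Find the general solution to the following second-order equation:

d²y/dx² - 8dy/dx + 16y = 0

Characteristic equation: r² - 8r + 16 = 0
Factored: (r - 4)² = 0
Repeated root: r = 4
General solution: y = (C₁ + C₂x)e^(4x)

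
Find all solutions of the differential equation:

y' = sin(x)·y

Separating variables and integrating:
ln|y| = -cos(x) + C

General solution: y = Ce^(-cos(x))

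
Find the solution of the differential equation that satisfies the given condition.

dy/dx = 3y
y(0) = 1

General solution: y = Ce^(3x)
Applying IC y(0) = 1:
Particular solution: y = e^(3x)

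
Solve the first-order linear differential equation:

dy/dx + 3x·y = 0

Using integrating factor method:

General solution: y = Ce^(-3x^2/2)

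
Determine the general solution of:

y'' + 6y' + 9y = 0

Characteristic equation: r² + 6r + 9 = 0
Factored: (r + 3)² = 0
Repeated root: r = -3
General solution: y = (C₁ + C₂x)e^(-3x)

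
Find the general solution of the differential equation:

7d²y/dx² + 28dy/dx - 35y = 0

Characteristic equation: 7r² + 28r - 35 = 0
Divide by 7: r² + 4r - 5 = 0
Roots: r = 1, -5 (distinct real)
General solution: y = C₁e^x + C₂e^(-5x)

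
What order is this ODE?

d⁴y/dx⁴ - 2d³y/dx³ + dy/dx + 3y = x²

The order is 4 (highest derivative is of order 4).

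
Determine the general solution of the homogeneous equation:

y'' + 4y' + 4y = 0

Characteristic equation: r² + 4r + 4 = 0
Factored: (r + 2)² = 0
Repeated root: r = -2
General solution: y = (C₁ + C₂x)e^(-2x)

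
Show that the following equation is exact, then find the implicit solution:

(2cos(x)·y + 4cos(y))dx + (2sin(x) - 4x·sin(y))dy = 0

Verify exactness: ∂M/∂y = ∂N/∂x ✓
Find F(x,y) such that ∂F/∂x = M, ∂F/∂y = N
Solution: 2sin(x)·y + 4x·cos(y) = C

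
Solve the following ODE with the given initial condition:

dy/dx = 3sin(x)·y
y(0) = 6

General solution: y = Ce^(-3cos(x))
Applying IC y(0) = 6:
Particular solution: y = 6e^(3(1-cos(x)))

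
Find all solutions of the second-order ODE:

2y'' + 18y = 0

Characteristic equation: 2r² + 18 = 0
Divide by 2: r² + 9 = 0
Roots: r = ±3i (complex conjugates)
General solution: y = C₁cos(3x) + C₂sin(3x)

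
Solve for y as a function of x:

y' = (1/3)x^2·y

Separating variables and integrating:
ln|y| = x^3/9 + C

General solution: y = Ce^(x^3/9)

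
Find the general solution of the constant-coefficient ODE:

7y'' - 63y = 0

Characteristic equation: 7r² - 63 = 0
Divide by 7: r² - 9 = 0
Roots: r = 3, -3 (distinct real)
General solution: y = C₁e^(3x) + C₂e^(-3x)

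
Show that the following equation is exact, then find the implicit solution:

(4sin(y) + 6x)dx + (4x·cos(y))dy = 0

Verify exactness: ∂M/∂y = ∂N/∂x ✓
Find F(x,y) such that ∂F/∂x = M, ∂F/∂y = N
Solution: 4x·sin(y) + 3x² = C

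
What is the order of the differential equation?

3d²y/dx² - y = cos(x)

The order is 2 (highest derivative is of order 2).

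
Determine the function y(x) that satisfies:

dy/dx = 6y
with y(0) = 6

General solution: y = Ce^(6x)
Applying IC y(0) = 6:
Particular solution: y = 6e^(6x)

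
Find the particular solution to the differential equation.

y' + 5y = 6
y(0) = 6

General solution: y = 6/5 + Ce^(-5x)
Applying y(0) = 6: C = 6 - 6/5 = 24/5
Particular solution: y = 6/5 + (24/5)e^(-5x)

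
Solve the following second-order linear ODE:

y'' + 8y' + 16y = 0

Characteristic equation: r² + 8r + 16 = 0
Factored: (r + 4)² = 0
Repeated root: r = -4
General solution: y = (C₁ + C₂x)e^(-4x)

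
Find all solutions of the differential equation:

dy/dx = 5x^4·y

Separating variables and integrating:
ln|y| = x^5 + C

General solution: y = Ce^(x^5)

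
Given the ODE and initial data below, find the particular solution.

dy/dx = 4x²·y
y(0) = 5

General solution: y = Ce^(4x³/3)
Applying IC y(0) = 5:
Particular solution: y = 5e^(4x³/3)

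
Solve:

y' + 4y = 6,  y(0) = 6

General solution: y = 3/2 + Ce^(-4x)
Applying y(0) = 6: C = 6 - 3/2 = 9/2
Particular solution: y = 3/2 + (9/2)e^(-4x)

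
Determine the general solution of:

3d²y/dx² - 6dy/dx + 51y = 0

Characteristic equation: 3r² - 6r + 51 = 0
Divide by 3: r² - 2r + 17 = 0
Roots: r = 1 ± 4i (complex conjugates)
General solution: y = e^x(C₁cos(4x) + C₂sin(4x))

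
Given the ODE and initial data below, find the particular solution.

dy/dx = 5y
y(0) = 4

General solution: y = Ce^(5x)
Applying IC y(0) = 4:
Particular solution: y = 4e^(5x)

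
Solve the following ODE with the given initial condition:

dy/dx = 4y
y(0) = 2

General solution: y = Ce^(4x)
Applying IC y(0) = 2:
Particular solution: y = 2e^(4x)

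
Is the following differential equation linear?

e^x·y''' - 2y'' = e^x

Yes. Linear (y and its derivatives appear to the first power only, no products of y terms)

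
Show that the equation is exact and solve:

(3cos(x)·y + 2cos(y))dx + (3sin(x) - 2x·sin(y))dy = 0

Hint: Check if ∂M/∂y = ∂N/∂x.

Verify exactness: ∂M/∂y = ∂N/∂x ✓
Find F(x,y) such that ∂F/∂x = M, ∂F/∂y = N
Solution: 3sin(x)·y + 2x·cos(y) = C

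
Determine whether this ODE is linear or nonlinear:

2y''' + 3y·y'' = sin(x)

Nonlinear (y·y'' term)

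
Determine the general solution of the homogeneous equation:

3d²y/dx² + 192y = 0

Characteristic equation: 3r² + 192 = 0
Divide by 3: r² + 64 = 0
Roots: r = ±8i (complex conjugates)
General solution: y = C₁cos(8x) + C₂sin(8x)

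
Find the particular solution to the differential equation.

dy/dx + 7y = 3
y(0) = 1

General solution: y = 3/7 + Ce^(-7x)
Applying y(0) = 1: C = 1 - 3/7 = 4/7
Particular solution: y = 3/7 + (4/7)e^(-7x)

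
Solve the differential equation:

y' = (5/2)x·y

Separating variables and integrating:
ln|y| = 5x^2/4 + C

General solution: y = Ce^(5x^2/4)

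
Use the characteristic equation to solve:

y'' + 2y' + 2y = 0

Characteristic equation: r² + 2r + 2 = 0
Roots: r = -1 ± i (complex conjugates)
General solution: y = e^(-x)(C₁cos(x) + C₂sin(x))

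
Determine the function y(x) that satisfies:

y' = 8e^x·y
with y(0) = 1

General solution: y = Ce^(8e^x)
Applying IC y(0) = 1:
Particular solution: y = e^(8(e^x - 1))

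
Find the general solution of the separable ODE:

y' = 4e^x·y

Separating variables and integrating:
ln|y| = 4e^x + C

General solution: y = Ce^(4e^x)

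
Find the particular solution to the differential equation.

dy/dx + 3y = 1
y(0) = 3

General solution: y = 1/3 + Ce^(-3x)
Applying y(0) = 3: C = 3 - 1/3 = 8/3
Particular solution: y = 1/3 + (8/3)e^(-3x)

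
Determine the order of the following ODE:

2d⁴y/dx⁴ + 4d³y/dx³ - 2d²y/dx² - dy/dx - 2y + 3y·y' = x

The order is 4 (highest derivative is of order 4).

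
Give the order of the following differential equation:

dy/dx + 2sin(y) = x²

The order is 1 (highest derivative is of order 1).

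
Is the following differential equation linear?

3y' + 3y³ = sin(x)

No. Nonlinear (y³ term)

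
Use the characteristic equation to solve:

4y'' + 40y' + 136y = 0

Characteristic equation: 4r² + 40r + 136 = 0
Divide by 4: r² + 10r + 34 = 0
Roots: r = -5 ± 3i (complex conjugates)
General solution: y = e^(-5x)(C₁cos(3x) + C₂sin(3x))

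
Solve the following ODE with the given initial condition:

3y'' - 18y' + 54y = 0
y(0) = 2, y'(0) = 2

General solution: y = e^(3x)(C₁cos(3x) + C₂sin(3x))
Complex roots r = 3 ± 3i
Applying ICs: C₁ = 2, C₂ = -4/3
Particular solution: y = e^(3x)(2cos(3x) - (4/3)sin(3x))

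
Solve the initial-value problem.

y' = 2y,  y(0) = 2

General solution: y = Ce^(2x)
Applying IC y(0) = 2:
Particular solution: y = 2e^(2x)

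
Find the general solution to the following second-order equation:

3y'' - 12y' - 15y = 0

Characteristic equation: 3r² - 12r - 15 = 0
Divide by 3: r² - 4r - 5 = 0
Roots: r = 5, -1 (distinct real)
General solution: y = C₁e^(5x) + C₂e^(-x)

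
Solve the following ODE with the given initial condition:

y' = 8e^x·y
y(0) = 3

General solution: y = Ce^(8e^x)
Applying IC y(0) = 3:
Particular solution: y = 3e^(8(e^x - 1))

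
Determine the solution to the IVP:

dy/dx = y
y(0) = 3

General solution: y = Ce^x
Applying IC y(0) = 3:
Particular solution: y = 3e^x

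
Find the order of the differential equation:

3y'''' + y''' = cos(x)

The order is 4 (highest derivative is of order 4).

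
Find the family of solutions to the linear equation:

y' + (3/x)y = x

Using integrating factor method:

General solution: y = (1/5)x^2 + Cx^(-3)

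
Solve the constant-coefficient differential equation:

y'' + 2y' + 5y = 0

Characteristic equation: r² + 2r + 5 = 0
Roots: r = -1 ± 2i (complex conjugates)
General solution: y = e^(-x)(C₁cos(2x) + C₂sin(2x))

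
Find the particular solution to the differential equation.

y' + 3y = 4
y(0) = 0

General solution: y = 4/3 + Ce^(-3x)
Applying y(0) = 0: C = 0 - 4/3 = -4/3
Particular solution: y = 4/3 - (4/3)e^(-3x)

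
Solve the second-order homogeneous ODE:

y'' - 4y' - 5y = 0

Characteristic equation: r² - 4r - 5 = 0
Roots: r = 5, -1 (distinct real)
General solution: y = C₁e^(5x) + C₂e^(-x)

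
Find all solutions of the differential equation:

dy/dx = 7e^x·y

Separating variables and integrating:
ln|y| = 7e^x + C

General solution: y = Ce^(7e^x)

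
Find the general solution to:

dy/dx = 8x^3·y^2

Separating variables and integrating:
-1/y = 2x^4 + C

General solution: y^-1 = -2x^4 + C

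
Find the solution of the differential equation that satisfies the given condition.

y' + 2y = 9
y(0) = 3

General solution: y = 9/2 + Ce^(-2x)
Applying y(0) = 3: C = 3 - 9/2 = -3/2
Particular solution: y = 9/2 - (3/2)e^(-2x)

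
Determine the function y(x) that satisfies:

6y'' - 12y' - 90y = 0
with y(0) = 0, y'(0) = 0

General solution: y = C₁e^(5x) + C₂e^(-3x)
Applying ICs: C₁ = 0, C₂ = 0
Particular solution: y = 0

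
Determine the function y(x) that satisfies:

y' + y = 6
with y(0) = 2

General solution: y = 6 + Ce^(-x)
Applying y(0) = 2: C = 2 - 6 = -4
Particular solution: y = 6 - 4e^(-x)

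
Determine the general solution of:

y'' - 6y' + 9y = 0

Characteristic equation: r² - 6r + 9 = 0
Factored: (r - 3)² = 0
Repeated root: r = 3
General solution: y = (C₁ + C₂x)e^(3x)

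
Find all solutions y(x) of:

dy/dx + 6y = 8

Using integrating factor method:

General solution: y = 4/3 + Ce^(-6x)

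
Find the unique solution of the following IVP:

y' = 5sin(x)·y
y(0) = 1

General solution: y = Ce^(-5cos(x))
Applying IC y(0) = 1:
Particular solution: y = e^(5(1-cos(x)))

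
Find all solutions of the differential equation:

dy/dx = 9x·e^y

Separating variables and integrating:
-e^(-y) = 9x²/2 + C

General solution: y = -ln(C - 9x²/2)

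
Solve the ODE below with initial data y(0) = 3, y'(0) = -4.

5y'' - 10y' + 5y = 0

General solution: y = (C₁ + C₂x)e^x
Repeated root r = 1
Applying ICs: C₁ = 3, C₂ = -7
Particular solution: y = (3 - 7x)e^x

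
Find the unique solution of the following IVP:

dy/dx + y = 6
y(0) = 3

General solution: y = 6 + Ce^(-x)
Applying y(0) = 3: C = 3 - 6 = -3
Particular solution: y = 6 - 3e^(-x)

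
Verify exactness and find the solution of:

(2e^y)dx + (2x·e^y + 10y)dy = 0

Verify exactness: ∂M/∂y = ∂N/∂x ✓
Find F(x,y) such that ∂F/∂x = M, ∂F/∂y = N
Solution: 2x·e^y + 5y² = C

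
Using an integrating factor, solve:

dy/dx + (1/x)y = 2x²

Using integrating factor method:

General solution: y = (1/2)x^3 + C/x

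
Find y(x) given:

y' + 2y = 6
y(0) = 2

General solution: y = 3 + Ce^(-2x)
Applying y(0) = 2: C = 2 - 3 = -1
Particular solution: y = 3 - e^(-2x)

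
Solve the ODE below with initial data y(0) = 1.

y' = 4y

General solution: y = Ce^(4x)
Applying IC y(0) = 1:
Particular solution: y = e^(4x)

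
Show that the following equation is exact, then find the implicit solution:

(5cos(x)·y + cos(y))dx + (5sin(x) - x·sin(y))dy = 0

Verify exactness: ∂M/∂y = ∂N/∂x ✓
Find F(x,y) such that ∂F/∂x = M, ∂F/∂y = N
Solution: 5sin(x)·y + x·cos(y) = C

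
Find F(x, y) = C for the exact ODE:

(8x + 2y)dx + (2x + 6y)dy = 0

Verify exactness: ∂M/∂y = ∂N/∂x ✓
Find F(x,y) such that ∂F/∂x = M, ∂F/∂y = N
Solution: 4x² + 2xy + 3y² = C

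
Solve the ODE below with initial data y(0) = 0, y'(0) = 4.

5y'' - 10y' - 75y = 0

General solution: y = C₁e^(5x) + C₂e^(-3x)
Applying ICs: C₁ = 1/2, C₂ = -1/2
Particular solution: y = (1/2)e^(5x) - (1/2)e^(-3x)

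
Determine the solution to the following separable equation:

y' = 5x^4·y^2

Separating variables and integrating:
-1/y = x^5 + C

General solution: y^-1 = -x^5 + C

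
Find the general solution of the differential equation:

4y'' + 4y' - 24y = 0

Characteristic equation: 4r² + 4r - 24 = 0
Divide by 4: r² + r - 6 = 0
Roots: r = 2, -3 (distinct real)
General solution: y = C₁e^(2x) + C₂e^(-3x)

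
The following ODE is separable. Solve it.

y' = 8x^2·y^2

Separating variables and integrating:
-1/y = 8x^3/3 + C

General solution: y^-1 = (-8/3)x^3 + C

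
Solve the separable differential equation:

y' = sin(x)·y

Separating variables and integrating:
ln|y| = -cos(x) + C

General solution: y = Ce^(-cos(x))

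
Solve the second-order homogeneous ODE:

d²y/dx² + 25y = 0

Characteristic equation: r² + 25 = 0
Roots: r = ±5i (complex conjugates)
General solution: y = C₁cos(5x) + C₂sin(5x)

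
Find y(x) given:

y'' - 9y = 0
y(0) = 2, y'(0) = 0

General solution: y = C₁e^(3x) + C₂e^(-3x)
Applying ICs: C₁ = 1, C₂ = 1
Particular solution: y = e^(3x) + e^(-3x)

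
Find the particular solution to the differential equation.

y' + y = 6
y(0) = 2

General solution: y = 6 + Ce^(-x)
Applying y(0) = 2: C = 2 - 6 = -4
Particular solution: y = 6 - 4e^(-x)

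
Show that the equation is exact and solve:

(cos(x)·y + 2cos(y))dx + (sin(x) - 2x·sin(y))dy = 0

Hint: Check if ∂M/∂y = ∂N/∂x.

Verify exactness: ∂M/∂y = ∂N/∂x ✓
Find F(x,y) such that ∂F/∂x = M, ∂F/∂y = N
Solution: sin(x)·y + 2x·cos(y) = C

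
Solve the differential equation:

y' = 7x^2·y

Separating variables and integrating:
ln|y| = 7x^3/3 + C

General solution: y = Ce^(7x^3/3)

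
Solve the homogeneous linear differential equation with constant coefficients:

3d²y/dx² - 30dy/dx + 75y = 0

Characteristic equation: 3r² - 30r + 75 = 0
Divide by 3: r² - 10r + 25 = 0
Factored: (r - 5)² = 0
Repeated root: r = 5
General solution: y = (C₁ + C₂x)e^(5x)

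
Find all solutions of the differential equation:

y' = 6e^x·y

Separating variables and integrating:
ln|y| = 6e^x + C

General solution: y = Ce^(6e^x)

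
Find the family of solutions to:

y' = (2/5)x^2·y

Separating variables and integrating:
ln|y| = 2x^3/15 + C

General solution: y = Ce^(2x^3/15)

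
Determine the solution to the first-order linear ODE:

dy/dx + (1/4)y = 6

Using integrating factor method:

General solution: y = 24 + Ce^(-x/4)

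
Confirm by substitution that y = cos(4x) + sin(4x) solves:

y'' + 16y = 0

Verification:
y'' = -16cos(4x) - 16sin(4x)
y'' + 16y = 0 ✓

Yes, it is a solution.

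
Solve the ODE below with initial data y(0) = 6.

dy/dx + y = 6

General solution: y = 6 + Ce^(-x)
Applying y(0) = 6: C = 6 - 6 = 0
Particular solution: y = 6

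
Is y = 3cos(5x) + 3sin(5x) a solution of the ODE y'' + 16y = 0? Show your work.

Verification:
y'' = -75cos(5x) - 75sin(5x)
y'' + 16y ≠ 0 (frequency mismatch: got 25 instead of 16)

No, it is not a solution.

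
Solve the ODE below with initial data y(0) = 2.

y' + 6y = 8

General solution: y = 4/3 + Ce^(-6x)
Applying y(0) = 2: C = 2 - 4/3 = 2/3
Particular solution: y = 4/3 + (2/3)e^(-6x)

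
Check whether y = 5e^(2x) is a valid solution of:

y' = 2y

Verification:
y = 5e^(2x)
y' = 10e^(2x)
2y = 10e^(2x)
y' = 2y ✓

Yes, it is a solution.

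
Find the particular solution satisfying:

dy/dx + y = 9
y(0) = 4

General solution: y = 9 + Ce^(-x)
Applying y(0) = 4: C = 4 - 9 = -5
Particular solution: y = 9 - 5e^(-x)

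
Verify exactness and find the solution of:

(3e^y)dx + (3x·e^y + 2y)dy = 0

Verify exactness: ∂M/∂y = ∂N/∂x ✓
Find F(x,y) such that ∂F/∂x = M, ∂F/∂y = N
Solution: 3x·e^y + y² = C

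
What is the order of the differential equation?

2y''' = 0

The order is 3 (highest derivative is of order 3).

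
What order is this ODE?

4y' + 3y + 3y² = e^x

The order is 1 (highest derivative is of order 1).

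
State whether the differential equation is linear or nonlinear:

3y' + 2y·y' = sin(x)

Nonlinear (product y·y')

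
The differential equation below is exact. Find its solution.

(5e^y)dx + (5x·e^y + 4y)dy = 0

Verify exactness: ∂M/∂y = ∂N/∂x ✓
Find F(x,y) such that ∂F/∂x = M, ∂F/∂y = N
Solution: 5x·e^y + 2y² = C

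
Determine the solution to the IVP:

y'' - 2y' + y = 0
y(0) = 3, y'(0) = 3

General solution: y = (C₁ + C₂x)e^x
Repeated root r = 1
Applying ICs: C₁ = 3, C₂ = 0
Particular solution: y = 3e^x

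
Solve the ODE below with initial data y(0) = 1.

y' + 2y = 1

General solution: y = 1/2 + Ce^(-2x)
Applying y(0) = 1: C = 1 - 1/2 = 1/2
Particular solution: y = 1/2 + (1/2)e^(-2x)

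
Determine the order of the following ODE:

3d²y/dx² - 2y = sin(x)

The order is 2 (highest derivative is of order 2).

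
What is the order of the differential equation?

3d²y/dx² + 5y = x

The order is 2 (highest derivative is of order 2).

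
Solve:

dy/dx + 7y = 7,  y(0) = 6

General solution: y = 1 + Ce^(-7x)
Applying y(0) = 6: C = 6 - 1 = 5
Particular solution: y = 1 + 5e^(-7x)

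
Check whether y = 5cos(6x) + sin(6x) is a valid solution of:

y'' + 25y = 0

Verification:
y'' = -180cos(6x) - 36sin(6x)
y'' + 25y ≠ 0 (frequency mismatch: got 36 instead of 25)

No, it is not a solution.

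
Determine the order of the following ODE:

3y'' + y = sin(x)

The order is 2 (highest derivative is of order 2).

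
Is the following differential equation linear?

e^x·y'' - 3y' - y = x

Yes. Linear (y and its derivatives appear to the first power only, no products of y terms)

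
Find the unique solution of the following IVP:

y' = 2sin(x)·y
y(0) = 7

General solution: y = Ce^(-2cos(x))
Applying IC y(0) = 7:
Particular solution: y = 7e^(2(1-cos(x)))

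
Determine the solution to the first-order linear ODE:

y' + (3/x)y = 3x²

Using integrating factor method:

General solution: y = (1/2)x^3 + Cx^(-3)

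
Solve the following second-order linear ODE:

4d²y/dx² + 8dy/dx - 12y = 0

Characteristic equation: 4r² + 8r - 12 = 0
Divide by 4: r² + 2r - 3 = 0
Roots: r = 1, -3 (distinct real)
General solution: y = C₁e^x + C₂e^(-3x)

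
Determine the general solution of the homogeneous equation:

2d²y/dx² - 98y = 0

Characteristic equation: 2r² - 98 = 0
Divide by 2: r² - 49 = 0
Roots: r = 7, -7 (distinct real)
General solution: y = C₁e^(7x) + C₂e^(-7x)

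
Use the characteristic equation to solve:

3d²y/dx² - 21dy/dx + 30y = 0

Characteristic equation: 3r² - 21r + 30 = 0
Divide by 3: r² - 7r + 10 = 0
Roots: r = 2, 5 (distinct real)
General solution: y = C₁e^(2x) + C₂e^(5x)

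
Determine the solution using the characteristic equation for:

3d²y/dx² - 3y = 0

Characteristic equation: 3r² - 3 = 0
Divide by 3: r² - 1 = 0
Roots: r = 1, -1 (distinct real)
General solution: y = C₁e^x + C₂e^(-x)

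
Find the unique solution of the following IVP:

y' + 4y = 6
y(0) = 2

General solution: y = 3/2 + Ce^(-4x)
Applying y(0) = 2: C = 2 - 3/2 = 1/2
Particular solution: y = 3/2 + (1/2)e^(-4x)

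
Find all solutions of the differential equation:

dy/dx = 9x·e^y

Separating variables and integrating:
-e^(-y) = 9x²/2 + C

General solution: y = -ln(C - 9x²/2)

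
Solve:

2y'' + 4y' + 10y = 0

Characteristic equation: 2r² + 4r + 10 = 0
Divide by 2: r² + 2r + 5 = 0
Roots: r = -1 ± 2i (complex conjugates)
General solution: y = e^(-x)(C₁cos(2x) + C₂sin(2x))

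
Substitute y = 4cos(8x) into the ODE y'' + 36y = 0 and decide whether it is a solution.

Verification:
y'' = -256cos(8x)
y'' + 36y ≠ 0 (frequency mismatch: got 64 instead of 36)

No, it is not a solution.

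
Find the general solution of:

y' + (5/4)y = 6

Using integrating factor method:

General solution: y = 24/5 + Ce^(-5x/4)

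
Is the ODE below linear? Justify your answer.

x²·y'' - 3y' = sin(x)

Yes. Linear (y and its derivatives appear to the first power only, no products of y terms)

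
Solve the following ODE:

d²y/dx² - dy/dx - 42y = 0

Characteristic equation: r² - r - 42 = 0
Roots: r = 7, -6 (distinct real)
General solution: y = C₁e^(7x) + C₂e^(-6x)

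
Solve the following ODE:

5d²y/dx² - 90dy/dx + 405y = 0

Characteristic equation: 5r² - 90r + 405 = 0
Divide by 5: r² - 18r + 81 = 0
Factored: (r - 9)² = 0
Repeated root: r = 9
General solution: y = (C₁ + C₂x)e^(9x)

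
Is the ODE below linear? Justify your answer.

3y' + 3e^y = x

No. Nonlinear (e^y is nonlinear in y)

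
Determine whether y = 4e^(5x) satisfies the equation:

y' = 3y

Verification:
y = 4e^(5x)
y' = 20e^(5x)
But 3y = 12e^(5x)
y' ≠ 3y — the derivative does not match

No, it is not a solution.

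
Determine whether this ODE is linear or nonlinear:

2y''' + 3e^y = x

Nonlinear (e^y is nonlinear in y)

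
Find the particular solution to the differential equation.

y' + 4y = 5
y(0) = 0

General solution: y = 5/4 + Ce^(-4x)
Applying y(0) = 0: C = 0 - 5/4 = -5/4
Particular solution: y = 5/4 - (5/4)e^(-4x)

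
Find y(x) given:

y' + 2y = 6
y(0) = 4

General solution: y = 3 + Ce^(-2x)
Applying y(0) = 4: C = 4 - 3 = 1
Particular solution: y = 3 + e^(-2x)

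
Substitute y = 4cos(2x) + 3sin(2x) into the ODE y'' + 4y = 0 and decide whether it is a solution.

Verification:
y'' = -16cos(2x) - 12sin(2x)
y'' + 4y = 0 ✓

Yes, it is a solution.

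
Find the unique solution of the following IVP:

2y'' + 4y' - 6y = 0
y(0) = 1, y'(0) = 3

General solution: y = C₁e^x + C₂e^(-3x)
Applying ICs: C₁ = 3/2, C₂ = -1/2
Particular solution: y = (3/2)e^x - (1/2)e^(-3x)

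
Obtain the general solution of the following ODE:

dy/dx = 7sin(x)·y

Separating variables and integrating:
ln|y| = -7cos(x) + C

General solution: y = Ce^(-7cos(x))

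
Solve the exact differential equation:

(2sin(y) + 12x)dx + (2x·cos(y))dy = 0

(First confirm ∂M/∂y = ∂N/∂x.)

Verify exactness: ∂M/∂y = ∂N/∂x ✓
Find F(x,y) such that ∂F/∂x = M, ∂F/∂y = N
Solution: 2x·sin(y) + 6x² = C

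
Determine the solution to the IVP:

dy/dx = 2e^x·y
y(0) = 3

General solution: y = Ce^(2e^x)
Applying IC y(0) = 3:
Particular solution: y = 3e^(2(e^x - 1))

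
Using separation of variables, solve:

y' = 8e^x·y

Separating variables and integrating:
ln|y| = 8e^x + C

General solution: y = Ce^(8e^x)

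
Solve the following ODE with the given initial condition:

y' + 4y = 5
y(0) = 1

General solution: y = 5/4 + Ce^(-4x)
Applying y(0) = 1: C = 1 - 5/4 = -1/4
Particular solution: y = 5/4 - (1/4)e^(-4x)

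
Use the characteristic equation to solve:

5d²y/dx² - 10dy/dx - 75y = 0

Characteristic equation: 5r² - 10r - 75 = 0
Divide by 5: r² - 2r - 15 = 0
Roots: r = 5, -3 (distinct real)
General solution: y = C₁e^(5x) + C₂e^(-3x)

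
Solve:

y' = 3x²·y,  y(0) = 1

General solution: y = Ce^(x³)
Applying IC y(0) = 1:
Particular solution: y = e^(x³)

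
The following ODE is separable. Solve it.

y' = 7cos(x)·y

Separating variables and integrating:
ln|y| = 7sin(x) + C

General solution: y = Ce^(7sin(x))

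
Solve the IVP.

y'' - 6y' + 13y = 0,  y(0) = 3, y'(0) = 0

General solution: y = e^(3x)(C₁cos(2x) + C₂sin(2x))
Complex roots r = 3 ± 2i
Applying ICs: C₁ = 3, C₂ = -9/2
Particular solution: y = e^(3x)(3cos(2x) - (9/2)sin(2x))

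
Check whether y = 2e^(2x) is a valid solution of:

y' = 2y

Verification:
y = 2e^(2x)
y' = 4e^(2x)
2y = 4e^(2x)
y' = 2y ✓

Yes, it is a solution.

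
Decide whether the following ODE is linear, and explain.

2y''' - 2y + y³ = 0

Nonlinear (y³ term)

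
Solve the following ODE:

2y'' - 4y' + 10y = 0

Characteristic equation: 2r² - 4r + 10 = 0
Divide by 2: r² - 2r + 5 = 0
Roots: r = 1 ± 2i (complex conjugates)
General solution: y = e^x(C₁cos(2x) + C₂sin(2x))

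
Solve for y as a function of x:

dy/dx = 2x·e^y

Separating variables and integrating:
-e^(-y) = x² + C

General solution: y = -ln(C - x²)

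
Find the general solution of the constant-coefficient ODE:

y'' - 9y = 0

Characteristic equation: r² - 9 = 0
Roots: r = 3, -3 (distinct real)
General solution: y = C₁e^(3x) + C₂e^(-3x)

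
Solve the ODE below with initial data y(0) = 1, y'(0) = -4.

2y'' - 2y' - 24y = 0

General solution: y = C₁e^(4x) + C₂e^(-3x)
Applying ICs: C₁ = -1/7, C₂ = 8/7
Particular solution: y = -(1/7)e^(4x) + (8/7)e^(-3x)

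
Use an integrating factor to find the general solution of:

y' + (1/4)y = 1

Using integrating factor method:

General solution: y = 4 + Ce^(-x/4)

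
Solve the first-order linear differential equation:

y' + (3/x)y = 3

Using integrating factor method:

General solution: y = (3/4)x + Cx^(-3)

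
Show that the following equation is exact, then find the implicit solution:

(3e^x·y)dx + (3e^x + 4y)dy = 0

Verify exactness: ∂M/∂y = ∂N/∂x ✓
Find F(x,y) such that ∂F/∂x = M, ∂F/∂y = N
Solution: 3e^x·y + 2y² = C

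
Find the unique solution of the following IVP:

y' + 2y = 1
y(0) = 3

General solution: y = 1/2 + Ce^(-2x)
Applying y(0) = 3: C = 3 - 1/2 = 5/2
Particular solution: y = 1/2 + (5/2)e^(-2x)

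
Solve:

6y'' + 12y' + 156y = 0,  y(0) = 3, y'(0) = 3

General solution: y = e^(-x)(C₁cos(5x) + C₂sin(5x))
Complex roots r = -1 ± 5i
Applying ICs: C₁ = 3, C₂ = 6/5
Particular solution: y = e^(-x)(3cos(5x) + (6/5)sin(5x))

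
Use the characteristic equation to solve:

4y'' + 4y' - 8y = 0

Characteristic equation: 4r² + 4r - 8 = 0
Divide by 4: r² + r - 2 = 0
Roots: r = 1, -2 (distinct real)
General solution: y = C₁e^x + C₂e^(-2x)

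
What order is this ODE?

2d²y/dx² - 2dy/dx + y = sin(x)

The order is 2 (highest derivative is of order 2).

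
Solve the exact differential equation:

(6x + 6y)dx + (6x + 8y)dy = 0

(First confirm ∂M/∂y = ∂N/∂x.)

Verify exactness: ∂M/∂y = ∂N/∂x ✓
Find F(x,y) such that ∂F/∂x = M, ∂F/∂y = N
Solution: 3x² + 6xy + 4y² = C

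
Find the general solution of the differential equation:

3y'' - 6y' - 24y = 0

Characteristic equation: 3r² - 6r - 24 = 0
Divide by 3: r² - 2r - 8 = 0
Roots: r = 4, -2 (distinct real)
General solution: y = C₁e^(4x) + C₂e^(-2x)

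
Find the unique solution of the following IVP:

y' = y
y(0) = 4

General solution: y = Ce^x
Applying IC y(0) = 4:
Particular solution: y = 4e^x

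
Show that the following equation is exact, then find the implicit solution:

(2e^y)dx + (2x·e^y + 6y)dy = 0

Verify exactness: ∂M/∂y = ∂N/∂x ✓
Find F(x,y) such that ∂F/∂x = M, ∂F/∂y = N
Solution: 2x·e^y + 3y² = C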